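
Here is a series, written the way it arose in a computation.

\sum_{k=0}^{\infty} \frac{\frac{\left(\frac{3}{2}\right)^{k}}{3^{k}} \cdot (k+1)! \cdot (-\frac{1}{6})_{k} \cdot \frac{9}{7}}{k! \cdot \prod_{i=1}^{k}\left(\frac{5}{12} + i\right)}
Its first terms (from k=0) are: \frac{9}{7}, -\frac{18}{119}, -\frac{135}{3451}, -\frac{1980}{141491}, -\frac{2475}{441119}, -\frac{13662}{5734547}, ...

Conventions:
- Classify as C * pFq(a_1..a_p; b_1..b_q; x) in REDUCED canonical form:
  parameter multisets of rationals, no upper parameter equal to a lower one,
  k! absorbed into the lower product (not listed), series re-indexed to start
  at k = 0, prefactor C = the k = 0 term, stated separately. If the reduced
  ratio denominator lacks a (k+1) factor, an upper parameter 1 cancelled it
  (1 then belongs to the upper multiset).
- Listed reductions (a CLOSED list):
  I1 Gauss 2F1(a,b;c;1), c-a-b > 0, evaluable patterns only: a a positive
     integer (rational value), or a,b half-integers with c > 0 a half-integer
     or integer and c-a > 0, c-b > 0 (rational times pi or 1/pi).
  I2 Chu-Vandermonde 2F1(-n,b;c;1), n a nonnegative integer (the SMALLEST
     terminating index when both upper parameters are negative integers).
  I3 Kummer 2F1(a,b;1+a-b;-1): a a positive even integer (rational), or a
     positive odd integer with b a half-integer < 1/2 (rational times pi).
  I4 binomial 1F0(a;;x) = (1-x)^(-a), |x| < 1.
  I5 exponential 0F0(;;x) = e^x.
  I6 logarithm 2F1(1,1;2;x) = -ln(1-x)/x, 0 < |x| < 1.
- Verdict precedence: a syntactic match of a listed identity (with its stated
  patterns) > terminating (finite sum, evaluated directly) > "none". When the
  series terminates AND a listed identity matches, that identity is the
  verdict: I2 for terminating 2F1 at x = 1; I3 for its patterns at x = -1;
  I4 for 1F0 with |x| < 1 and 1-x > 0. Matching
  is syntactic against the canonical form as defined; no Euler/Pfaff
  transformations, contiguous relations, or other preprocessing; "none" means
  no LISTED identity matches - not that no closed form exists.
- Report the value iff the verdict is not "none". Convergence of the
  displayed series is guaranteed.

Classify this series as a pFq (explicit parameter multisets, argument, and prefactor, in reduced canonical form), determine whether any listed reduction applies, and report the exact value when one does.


Prefactor \frac{9}{7}, argument \frac{1}{2}: 2F1 with upper {-\frac{1}{6}, 2} over lower {\frac{17}{12}}. Verdict: none. No listed pattern accepts 2F1(-\frac{1}{6}, 2; \frac{17}{12}; \frac{1}{2}).

Key observation: t_0 = \frac{9}{7} here, and the lower running product (C = 9/7) is a rising factorial.
Term ratio: r(k) = \frac{1}{2} * (k-\frac{1}{6}) (k+2) / [(k+\frac{17}{12}) (k+1)] - rational; roots negated = parameters, x = \frac{1}{2}, C = \frac{9}{7}.


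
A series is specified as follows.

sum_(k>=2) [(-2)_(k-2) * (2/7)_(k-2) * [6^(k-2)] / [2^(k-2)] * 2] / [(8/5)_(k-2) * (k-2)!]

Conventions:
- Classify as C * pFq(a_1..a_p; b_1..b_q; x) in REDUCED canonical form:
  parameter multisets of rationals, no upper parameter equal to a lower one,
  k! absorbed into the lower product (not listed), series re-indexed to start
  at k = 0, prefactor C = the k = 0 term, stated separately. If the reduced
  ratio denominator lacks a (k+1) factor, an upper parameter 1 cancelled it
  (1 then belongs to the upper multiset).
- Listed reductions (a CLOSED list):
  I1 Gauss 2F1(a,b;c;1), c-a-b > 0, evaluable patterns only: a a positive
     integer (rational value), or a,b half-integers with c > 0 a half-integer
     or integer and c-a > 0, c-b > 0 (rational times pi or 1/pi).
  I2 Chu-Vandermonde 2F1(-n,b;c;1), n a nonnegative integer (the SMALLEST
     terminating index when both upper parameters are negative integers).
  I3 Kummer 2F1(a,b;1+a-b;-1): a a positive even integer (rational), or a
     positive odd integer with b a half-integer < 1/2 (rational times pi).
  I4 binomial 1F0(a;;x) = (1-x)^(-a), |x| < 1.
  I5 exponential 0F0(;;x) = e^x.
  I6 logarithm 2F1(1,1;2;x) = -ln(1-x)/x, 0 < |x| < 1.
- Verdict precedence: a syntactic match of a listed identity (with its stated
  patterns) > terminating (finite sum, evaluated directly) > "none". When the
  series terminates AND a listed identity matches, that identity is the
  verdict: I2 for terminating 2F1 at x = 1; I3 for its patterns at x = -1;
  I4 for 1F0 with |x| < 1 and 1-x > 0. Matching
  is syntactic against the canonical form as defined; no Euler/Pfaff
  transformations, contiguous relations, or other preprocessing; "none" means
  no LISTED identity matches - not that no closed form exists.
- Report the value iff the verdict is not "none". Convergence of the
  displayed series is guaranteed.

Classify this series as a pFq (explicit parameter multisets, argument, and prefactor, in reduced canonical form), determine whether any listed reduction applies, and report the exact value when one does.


The series (x = 3) is 2F1: upper {-2, 2/7}, lower {8/5}, prefactor 2. Verdict: terminating (-2 upstairs). 3 nonzero terms in all; added directly. Exact value: 1843/1274.

Key observation: with t_0 = 2, the two k-th powers (C = 2, x = 3) combine into one argument.
Adjacent-term ratio: r(k) = 3 * (k-2) (k+2/7) / [(k+8/5) (k+1)] - poly over poly, x = 3 from leading terms; C = 2 at k = 0.


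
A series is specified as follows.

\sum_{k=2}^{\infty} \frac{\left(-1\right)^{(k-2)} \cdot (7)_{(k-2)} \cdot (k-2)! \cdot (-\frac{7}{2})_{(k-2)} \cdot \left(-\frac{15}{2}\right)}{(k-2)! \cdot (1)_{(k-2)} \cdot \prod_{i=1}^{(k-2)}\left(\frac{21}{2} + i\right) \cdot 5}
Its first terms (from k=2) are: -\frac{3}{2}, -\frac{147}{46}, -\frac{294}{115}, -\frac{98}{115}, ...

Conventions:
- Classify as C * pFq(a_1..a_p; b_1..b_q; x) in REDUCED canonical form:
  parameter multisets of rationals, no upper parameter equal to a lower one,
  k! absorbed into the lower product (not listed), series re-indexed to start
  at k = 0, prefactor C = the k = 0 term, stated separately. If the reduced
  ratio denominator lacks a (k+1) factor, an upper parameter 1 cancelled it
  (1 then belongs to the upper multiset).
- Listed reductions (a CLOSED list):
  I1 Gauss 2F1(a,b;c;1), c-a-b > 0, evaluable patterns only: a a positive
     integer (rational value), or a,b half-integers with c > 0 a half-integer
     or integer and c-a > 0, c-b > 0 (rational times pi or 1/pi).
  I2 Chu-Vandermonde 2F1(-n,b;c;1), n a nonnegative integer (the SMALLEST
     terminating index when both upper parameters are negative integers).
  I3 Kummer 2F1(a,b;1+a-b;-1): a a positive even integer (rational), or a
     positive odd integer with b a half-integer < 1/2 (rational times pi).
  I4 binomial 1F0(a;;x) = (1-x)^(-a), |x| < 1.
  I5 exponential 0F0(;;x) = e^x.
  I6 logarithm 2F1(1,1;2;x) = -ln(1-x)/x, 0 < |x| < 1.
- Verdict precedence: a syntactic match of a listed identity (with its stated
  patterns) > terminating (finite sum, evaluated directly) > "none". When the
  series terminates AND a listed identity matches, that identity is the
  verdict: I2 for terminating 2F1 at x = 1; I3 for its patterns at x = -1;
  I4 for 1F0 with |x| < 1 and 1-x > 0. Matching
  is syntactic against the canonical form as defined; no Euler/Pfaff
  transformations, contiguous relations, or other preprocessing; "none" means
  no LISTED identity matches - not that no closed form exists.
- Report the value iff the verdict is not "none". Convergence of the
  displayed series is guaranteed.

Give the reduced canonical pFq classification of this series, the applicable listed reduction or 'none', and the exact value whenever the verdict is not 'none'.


This is -\frac{3}{2} * 2F1(-\frac{7}{2}, 7; \frac{23}{2}; -1) in reduced canonical form. Verdict: this is Kummer (I3) (x = -1; c = \frac{23}{2} equals 1+a-b for upper {-\frac{7}{2}, 7}: listed pattern). Sum: \left(-\frac{43648605}{16777216}\right) \cdot \pi.

Structural cue: x = -1 and the constant factors (C = -3/2) combine into one prefactor.
Ratio: r(k) = -1 * (k-\frac{7}{2}) (k+7) / [(k+\frac{23}{2}) (k+1)] - rational in k, leading ratio -1; with t_0 = -\frac{3}{2}, classification follows.


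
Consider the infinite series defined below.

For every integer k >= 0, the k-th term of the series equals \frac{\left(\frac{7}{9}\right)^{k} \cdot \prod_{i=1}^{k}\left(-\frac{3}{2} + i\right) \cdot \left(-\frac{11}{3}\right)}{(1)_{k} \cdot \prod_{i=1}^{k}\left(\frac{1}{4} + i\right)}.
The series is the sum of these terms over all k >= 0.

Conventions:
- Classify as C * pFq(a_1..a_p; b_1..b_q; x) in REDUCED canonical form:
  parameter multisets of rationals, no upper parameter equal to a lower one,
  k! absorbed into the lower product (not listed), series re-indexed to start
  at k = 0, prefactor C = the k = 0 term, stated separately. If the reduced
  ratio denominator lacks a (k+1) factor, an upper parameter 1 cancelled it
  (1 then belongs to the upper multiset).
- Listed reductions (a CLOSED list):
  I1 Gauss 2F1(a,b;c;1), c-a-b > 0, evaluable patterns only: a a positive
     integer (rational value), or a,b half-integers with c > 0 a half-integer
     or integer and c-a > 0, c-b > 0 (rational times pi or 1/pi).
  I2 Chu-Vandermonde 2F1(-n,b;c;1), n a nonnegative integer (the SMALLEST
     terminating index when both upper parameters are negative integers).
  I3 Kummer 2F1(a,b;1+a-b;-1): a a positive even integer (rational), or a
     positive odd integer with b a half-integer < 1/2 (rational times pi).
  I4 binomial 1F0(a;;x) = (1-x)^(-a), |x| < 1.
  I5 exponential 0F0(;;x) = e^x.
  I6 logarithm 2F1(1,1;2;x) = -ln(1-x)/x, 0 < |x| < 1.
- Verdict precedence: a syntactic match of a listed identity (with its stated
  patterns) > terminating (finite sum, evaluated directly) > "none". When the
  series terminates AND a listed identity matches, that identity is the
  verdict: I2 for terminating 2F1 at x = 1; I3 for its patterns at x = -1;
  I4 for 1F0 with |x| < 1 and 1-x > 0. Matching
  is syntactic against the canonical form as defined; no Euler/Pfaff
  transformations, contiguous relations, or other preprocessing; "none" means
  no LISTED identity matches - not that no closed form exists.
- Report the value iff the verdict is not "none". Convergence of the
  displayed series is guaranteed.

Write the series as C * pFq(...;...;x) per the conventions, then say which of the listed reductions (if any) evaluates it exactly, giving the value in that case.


This is -\frac{11}{3} * 1F1(-\frac{1}{2}; \frac{5}{4}; \frac{7}{9}) in reduced canonical form. Verdict: none (x = \frac{7}{9}): each listed identity misses the multisets {-\frac{1}{2}} ; {\frac{5}{4}}.

Key step: t_0 = -\frac{11}{3} here, and the running product (C = -11/3, x = 7/9) telescopes to a rising factorial.
Term ratio: r(k) = \frac{7}{9} * (k-\frac{1}{2}) / [(k+\frac{5}{4}) (k+1)] ; factor over Q: parameters, x = \frac{7}{9}, and C = -\frac{11}{3}.


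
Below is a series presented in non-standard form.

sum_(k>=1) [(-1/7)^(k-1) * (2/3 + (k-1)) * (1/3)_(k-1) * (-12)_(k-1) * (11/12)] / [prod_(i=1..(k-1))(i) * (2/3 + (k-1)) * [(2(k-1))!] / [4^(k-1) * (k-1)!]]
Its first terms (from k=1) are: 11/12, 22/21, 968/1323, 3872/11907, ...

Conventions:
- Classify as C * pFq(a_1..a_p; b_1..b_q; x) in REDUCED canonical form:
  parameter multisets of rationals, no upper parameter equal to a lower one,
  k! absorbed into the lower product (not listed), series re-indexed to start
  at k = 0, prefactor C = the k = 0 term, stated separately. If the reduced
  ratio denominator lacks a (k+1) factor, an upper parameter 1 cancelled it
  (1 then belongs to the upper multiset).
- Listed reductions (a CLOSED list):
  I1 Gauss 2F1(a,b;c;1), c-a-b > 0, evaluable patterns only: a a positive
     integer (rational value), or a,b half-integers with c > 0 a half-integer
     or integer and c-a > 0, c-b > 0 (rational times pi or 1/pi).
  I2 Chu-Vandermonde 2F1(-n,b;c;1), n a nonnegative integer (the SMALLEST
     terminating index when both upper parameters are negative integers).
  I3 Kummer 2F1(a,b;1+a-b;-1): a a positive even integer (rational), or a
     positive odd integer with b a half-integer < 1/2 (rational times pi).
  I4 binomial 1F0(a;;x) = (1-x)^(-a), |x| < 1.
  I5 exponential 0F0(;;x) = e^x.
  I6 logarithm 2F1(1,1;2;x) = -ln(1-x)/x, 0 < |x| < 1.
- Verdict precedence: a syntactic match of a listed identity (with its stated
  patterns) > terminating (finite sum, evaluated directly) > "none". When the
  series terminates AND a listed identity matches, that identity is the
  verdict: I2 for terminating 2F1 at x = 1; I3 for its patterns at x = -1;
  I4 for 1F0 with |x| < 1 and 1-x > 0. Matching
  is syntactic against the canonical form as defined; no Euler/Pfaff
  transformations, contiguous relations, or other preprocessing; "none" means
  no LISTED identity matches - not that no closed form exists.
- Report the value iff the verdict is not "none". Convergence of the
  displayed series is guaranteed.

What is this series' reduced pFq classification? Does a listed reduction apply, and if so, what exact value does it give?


This is 11/12 * 2F1(-12, 1/3; 1/2; -1/7) in reduced canonical form. Verdict: terminating. With -12 upstairs the series is a 13-term polynomial sum; evaluated term by term. Sum: 26389908206999007910063/8386790872072547055996.

Key observation: from the first term 11/12: the lower (2k)!/(4^k k!) block (C = 11/12, x = -1/7) is (1/2)_k.
Adjacent-term ratio: r(k) = (-1/7) * (k-12) (k+1/3) / [(k+1/2) (k+1)] - poly over poly, x = (-1/7) from leading terms; C = 11/12 at k = 0.


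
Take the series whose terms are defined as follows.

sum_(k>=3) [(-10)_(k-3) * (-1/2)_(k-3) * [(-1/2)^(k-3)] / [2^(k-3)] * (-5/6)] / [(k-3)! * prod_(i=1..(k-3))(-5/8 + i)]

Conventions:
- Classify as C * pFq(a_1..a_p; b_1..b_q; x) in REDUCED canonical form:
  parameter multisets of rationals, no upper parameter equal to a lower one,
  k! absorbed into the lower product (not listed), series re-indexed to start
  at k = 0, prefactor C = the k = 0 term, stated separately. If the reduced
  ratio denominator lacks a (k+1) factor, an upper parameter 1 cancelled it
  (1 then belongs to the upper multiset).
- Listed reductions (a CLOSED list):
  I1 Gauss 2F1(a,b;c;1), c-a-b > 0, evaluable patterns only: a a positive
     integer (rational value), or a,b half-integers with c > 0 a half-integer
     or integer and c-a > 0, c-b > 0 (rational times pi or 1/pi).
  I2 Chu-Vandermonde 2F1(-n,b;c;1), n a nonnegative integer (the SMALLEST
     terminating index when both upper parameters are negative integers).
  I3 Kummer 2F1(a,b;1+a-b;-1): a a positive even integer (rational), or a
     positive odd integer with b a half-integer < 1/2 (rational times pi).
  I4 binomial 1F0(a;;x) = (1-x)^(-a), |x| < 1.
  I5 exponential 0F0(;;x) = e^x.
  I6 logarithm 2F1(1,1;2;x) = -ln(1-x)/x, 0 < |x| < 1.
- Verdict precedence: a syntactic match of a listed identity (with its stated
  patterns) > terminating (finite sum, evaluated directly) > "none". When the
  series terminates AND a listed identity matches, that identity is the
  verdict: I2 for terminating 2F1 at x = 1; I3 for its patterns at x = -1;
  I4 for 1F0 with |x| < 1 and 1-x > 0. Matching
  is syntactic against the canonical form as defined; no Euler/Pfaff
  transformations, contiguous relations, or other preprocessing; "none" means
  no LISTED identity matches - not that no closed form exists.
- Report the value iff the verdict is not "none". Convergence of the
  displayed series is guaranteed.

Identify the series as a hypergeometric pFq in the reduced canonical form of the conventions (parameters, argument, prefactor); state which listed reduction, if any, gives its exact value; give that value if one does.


Key step: x = (-1/4) and the lower running product (C = -5/6) is a rising factorial.
Term ratio: r(k) = (-1/4) * (k-10) (k-1/2) / [(k+3/8) (k+1)] ; factor over Q: parameters, x = (-1/4), and C = -5/6.

At argument -1/4: a 2F1 with upper {-10, -1/2}, lower {3/8}, scaled by C = -5/6. Verdict: terminating - upper parameter -10 makes this a finite sum (last index 10), evaluated exactly. Value: 61293761488/16306255449.


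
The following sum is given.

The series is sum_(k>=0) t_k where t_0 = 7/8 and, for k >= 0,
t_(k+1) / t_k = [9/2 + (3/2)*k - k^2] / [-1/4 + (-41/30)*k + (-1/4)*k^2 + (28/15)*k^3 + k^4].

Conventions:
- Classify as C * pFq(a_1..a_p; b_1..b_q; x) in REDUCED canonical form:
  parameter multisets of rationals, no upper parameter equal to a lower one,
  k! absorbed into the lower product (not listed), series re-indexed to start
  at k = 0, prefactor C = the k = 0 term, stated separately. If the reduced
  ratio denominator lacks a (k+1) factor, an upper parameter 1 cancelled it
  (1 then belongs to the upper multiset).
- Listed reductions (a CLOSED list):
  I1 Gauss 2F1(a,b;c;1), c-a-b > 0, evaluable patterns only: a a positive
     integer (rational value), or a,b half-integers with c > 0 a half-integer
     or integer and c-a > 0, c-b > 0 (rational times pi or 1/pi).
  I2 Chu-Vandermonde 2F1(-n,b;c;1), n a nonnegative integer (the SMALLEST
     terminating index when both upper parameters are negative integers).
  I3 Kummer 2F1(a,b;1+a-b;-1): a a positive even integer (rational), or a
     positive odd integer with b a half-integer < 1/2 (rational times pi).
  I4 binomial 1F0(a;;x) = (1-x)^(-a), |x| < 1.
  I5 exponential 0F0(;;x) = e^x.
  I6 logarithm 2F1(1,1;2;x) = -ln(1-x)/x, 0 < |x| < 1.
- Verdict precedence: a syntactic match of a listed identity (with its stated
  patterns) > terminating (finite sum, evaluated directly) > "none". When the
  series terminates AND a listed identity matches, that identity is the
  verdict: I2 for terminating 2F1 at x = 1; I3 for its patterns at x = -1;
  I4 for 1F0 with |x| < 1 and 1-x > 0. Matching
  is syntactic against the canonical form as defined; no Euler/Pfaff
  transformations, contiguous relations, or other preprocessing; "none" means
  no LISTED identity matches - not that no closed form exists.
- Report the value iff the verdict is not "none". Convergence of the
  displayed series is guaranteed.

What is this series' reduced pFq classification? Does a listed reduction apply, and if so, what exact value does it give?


Canonical form: C = 7/8 times 1F2 with upper {-3}, lower {-5/6, 1/5}, x = -1. Verdict: terminating - no listed pattern fits, but -3 in the upper list cuts the series at k = 3; direct evaluation. Exact value: -9139/88.

Key observation: from the first term 7/8: factor the ratio over Q (C = 7/8, x = -1): negated roots = parameters.
Consecutive-term ratio: r(k) = (-1) * (k-3) / [(k-5/6) (k+1/5) (k+1)] - rational; roots negated = parameters, x = (-1), C = 7/8.


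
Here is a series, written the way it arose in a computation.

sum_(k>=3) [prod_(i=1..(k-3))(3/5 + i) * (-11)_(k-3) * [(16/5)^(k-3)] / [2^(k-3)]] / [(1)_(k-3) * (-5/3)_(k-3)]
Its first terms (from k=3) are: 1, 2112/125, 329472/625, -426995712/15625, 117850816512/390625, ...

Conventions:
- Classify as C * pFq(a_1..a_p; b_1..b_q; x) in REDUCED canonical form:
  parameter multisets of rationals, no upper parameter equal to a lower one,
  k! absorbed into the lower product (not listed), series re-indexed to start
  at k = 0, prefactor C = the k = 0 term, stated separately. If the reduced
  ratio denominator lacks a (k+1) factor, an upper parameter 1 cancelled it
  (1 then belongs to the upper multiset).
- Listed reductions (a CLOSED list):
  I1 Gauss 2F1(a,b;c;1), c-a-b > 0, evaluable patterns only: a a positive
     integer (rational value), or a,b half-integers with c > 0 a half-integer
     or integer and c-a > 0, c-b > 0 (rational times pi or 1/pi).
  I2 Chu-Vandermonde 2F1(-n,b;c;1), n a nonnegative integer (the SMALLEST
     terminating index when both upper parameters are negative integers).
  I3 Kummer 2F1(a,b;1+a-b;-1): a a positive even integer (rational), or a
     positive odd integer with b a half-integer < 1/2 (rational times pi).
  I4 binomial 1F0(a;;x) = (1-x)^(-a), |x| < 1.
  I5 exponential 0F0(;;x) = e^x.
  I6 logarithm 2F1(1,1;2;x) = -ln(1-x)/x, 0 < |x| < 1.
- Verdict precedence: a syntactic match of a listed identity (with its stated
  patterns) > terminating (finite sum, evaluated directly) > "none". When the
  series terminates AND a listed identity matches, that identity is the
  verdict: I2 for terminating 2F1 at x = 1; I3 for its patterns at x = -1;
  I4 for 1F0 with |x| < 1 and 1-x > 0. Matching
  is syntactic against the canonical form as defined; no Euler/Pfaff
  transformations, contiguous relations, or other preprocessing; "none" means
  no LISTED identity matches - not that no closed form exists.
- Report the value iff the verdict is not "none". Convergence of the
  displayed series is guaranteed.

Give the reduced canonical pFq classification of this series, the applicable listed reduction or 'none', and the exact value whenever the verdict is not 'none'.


With C = 1: the canonical form is 2F1(-11, 8/5; -5/3; 8/5). Verdict: terminating - the sum ends at index 11 because -11 is a negative integer; exact evaluation follows. Its exact value is -678668561030295656711/1490116119384765625.

Key observation: t_0 being 1, the two k-th powers (C = 1, x = 8/5) combine into one argument.
Ratio: r(k) = (8/5) * (k-11) (k+8/5) / [(k-5/3) (k+1)] - rational in k, leading ratio (8/5); with t_0 = 1, classification follows.


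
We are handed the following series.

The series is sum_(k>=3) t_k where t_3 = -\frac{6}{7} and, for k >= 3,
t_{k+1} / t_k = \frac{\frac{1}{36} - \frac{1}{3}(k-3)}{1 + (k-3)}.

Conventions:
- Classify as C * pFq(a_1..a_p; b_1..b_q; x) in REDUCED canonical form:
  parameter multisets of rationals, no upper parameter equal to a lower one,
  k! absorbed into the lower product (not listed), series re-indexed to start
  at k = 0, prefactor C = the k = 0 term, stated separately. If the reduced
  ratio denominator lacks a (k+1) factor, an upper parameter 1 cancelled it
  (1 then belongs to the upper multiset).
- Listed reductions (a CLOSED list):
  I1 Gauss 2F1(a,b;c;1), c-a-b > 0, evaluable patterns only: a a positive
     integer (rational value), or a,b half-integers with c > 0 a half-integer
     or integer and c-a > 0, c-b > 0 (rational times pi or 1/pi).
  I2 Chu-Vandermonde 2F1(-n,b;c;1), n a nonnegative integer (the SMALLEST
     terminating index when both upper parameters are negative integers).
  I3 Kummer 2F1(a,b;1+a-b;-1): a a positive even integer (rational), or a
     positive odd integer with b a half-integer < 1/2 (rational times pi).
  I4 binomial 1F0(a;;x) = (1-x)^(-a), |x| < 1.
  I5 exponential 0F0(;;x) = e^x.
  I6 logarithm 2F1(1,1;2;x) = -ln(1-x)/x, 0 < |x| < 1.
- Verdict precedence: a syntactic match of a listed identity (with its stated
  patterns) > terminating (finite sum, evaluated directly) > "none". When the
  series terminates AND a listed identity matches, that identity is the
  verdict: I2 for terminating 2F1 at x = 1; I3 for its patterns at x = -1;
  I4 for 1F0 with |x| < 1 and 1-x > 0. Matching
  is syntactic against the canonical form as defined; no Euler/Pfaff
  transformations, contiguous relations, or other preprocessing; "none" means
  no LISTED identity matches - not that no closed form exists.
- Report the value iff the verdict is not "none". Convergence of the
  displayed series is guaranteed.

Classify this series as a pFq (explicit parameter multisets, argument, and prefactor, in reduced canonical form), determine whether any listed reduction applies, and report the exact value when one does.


The series (x = -\frac{1}{3}) is 1F0: upper {-\frac{1}{12}}, lower {-}, prefactor -\frac{6}{7}. Verdict (x = -\frac{1}{3}): the binomial series (I4) applies (the 1F0 binomial series: exponent 1/12, x = -\frac{1}{3}). Hence: \left(-\frac{6}{7}\right) \cdot \left(\frac{4}{3}\right)^{\frac{1}{12}}.

Structural cue: x = -\frac{1}{3} and factor the ratio over Q (C = -6/7, x = -1/3): negated roots = parameters.
Term ratio: r(k) = -\frac{1}{3} * (k-\frac{1}{12}) / [(k+1)] - rational in k. x = -\frac{1}{3}; t_0 = -\frac{6}{7}; negate the roots.


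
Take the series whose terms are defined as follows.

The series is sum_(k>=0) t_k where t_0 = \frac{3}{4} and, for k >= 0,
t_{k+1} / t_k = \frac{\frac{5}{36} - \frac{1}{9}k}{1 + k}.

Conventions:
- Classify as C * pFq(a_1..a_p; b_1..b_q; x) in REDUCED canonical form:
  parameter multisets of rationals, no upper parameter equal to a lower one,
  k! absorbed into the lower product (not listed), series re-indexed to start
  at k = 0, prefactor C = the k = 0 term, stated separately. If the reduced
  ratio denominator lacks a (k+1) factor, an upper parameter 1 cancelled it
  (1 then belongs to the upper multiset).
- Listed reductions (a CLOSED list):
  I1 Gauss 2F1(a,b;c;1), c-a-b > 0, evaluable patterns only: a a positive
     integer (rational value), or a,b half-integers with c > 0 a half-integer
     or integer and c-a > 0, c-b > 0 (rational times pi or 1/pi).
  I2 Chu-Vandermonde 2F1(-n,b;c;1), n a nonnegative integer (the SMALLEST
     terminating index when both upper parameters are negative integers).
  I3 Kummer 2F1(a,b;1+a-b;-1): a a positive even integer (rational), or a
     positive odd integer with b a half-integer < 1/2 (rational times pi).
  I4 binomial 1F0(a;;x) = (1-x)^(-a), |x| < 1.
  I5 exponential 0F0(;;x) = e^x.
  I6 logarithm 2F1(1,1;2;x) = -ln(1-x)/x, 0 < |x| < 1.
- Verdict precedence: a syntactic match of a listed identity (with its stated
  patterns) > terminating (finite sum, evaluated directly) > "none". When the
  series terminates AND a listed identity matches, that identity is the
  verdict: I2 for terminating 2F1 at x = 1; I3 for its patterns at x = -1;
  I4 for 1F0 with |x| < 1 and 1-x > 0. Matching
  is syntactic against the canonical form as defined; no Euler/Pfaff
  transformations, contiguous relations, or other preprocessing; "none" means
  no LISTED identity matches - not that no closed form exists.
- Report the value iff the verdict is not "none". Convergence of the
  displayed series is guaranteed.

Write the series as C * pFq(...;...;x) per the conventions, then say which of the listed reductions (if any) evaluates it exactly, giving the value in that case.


Canonical form: C = \frac{3}{4} times 1F0 with upper {-\frac{5}{4}}, lower {-}, x = -\frac{1}{9}. Verdict (x = -\frac{1}{9}): the binomial series (I4) applies (the 1F0 binomial series: exponent 5/4, x = -\frac{1}{9}). Value: \frac{3}{4} \cdot \left(\frac{10}{9}\right)^{\frac{5}{4}}.

Structural cue: t_0 = \frac{3}{4} here, and roots of the ratio polynomials (prefactor 3/4) are the negated parameters.
Step ratio: r(k) = -\frac{1}{9} * (k-\frac{5}{4}) / [(k+1)] - rational in k. x = -\frac{1}{9}; t_0 = \frac{3}{4}; negate the roots.


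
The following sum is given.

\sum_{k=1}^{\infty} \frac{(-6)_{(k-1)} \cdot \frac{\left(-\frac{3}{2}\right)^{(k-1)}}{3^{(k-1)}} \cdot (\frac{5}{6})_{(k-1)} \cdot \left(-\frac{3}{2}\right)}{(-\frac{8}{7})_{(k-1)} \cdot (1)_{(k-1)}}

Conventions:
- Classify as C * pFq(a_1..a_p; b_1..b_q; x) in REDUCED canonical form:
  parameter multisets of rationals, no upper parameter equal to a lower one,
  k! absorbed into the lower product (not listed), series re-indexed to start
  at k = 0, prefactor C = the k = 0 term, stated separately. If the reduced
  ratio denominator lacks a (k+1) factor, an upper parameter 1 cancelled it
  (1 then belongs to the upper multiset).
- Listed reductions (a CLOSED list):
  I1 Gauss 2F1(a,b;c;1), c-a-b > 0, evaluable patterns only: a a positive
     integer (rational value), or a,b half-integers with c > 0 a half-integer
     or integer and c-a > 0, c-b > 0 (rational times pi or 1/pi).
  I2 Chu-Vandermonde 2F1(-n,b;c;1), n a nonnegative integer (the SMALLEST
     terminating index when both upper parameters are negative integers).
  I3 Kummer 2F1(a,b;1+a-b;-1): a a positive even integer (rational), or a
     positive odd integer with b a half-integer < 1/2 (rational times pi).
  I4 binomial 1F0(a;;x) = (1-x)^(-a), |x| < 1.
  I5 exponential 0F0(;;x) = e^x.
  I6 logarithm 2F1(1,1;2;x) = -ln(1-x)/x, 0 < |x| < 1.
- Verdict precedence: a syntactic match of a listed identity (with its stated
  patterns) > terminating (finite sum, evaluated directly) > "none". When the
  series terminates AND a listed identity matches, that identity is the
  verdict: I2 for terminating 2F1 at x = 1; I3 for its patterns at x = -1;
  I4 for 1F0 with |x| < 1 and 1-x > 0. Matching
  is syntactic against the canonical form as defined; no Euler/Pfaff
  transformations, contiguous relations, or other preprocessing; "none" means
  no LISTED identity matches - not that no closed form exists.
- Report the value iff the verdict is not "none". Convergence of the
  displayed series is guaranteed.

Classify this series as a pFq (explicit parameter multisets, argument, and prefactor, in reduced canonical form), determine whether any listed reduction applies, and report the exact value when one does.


The tell: x = -\frac{1}{2} and the two k-th powers (C = -3/2, x = -1/2) combine into one argument.
Consecutive-term ratio: r(k) = -\frac{1}{2} * (k-6) (k+\frac{5}{6}) / [(k-\frac{8}{7}) (k+1)] - rational in k, leading ratio -\frac{1}{2}; with t_0 = -\frac{3}{2}, classification follows.

With C = -\frac{3}{2}: the canonical form is 2F1(-6, \frac{5}{6}; -\frac{8}{7}; -\frac{1}{2}). Verdict: terminating (-6 upstairs). 7 nonzero terms in all; added directly. Exact value: -\frac{39017713428515}{134154289152}.


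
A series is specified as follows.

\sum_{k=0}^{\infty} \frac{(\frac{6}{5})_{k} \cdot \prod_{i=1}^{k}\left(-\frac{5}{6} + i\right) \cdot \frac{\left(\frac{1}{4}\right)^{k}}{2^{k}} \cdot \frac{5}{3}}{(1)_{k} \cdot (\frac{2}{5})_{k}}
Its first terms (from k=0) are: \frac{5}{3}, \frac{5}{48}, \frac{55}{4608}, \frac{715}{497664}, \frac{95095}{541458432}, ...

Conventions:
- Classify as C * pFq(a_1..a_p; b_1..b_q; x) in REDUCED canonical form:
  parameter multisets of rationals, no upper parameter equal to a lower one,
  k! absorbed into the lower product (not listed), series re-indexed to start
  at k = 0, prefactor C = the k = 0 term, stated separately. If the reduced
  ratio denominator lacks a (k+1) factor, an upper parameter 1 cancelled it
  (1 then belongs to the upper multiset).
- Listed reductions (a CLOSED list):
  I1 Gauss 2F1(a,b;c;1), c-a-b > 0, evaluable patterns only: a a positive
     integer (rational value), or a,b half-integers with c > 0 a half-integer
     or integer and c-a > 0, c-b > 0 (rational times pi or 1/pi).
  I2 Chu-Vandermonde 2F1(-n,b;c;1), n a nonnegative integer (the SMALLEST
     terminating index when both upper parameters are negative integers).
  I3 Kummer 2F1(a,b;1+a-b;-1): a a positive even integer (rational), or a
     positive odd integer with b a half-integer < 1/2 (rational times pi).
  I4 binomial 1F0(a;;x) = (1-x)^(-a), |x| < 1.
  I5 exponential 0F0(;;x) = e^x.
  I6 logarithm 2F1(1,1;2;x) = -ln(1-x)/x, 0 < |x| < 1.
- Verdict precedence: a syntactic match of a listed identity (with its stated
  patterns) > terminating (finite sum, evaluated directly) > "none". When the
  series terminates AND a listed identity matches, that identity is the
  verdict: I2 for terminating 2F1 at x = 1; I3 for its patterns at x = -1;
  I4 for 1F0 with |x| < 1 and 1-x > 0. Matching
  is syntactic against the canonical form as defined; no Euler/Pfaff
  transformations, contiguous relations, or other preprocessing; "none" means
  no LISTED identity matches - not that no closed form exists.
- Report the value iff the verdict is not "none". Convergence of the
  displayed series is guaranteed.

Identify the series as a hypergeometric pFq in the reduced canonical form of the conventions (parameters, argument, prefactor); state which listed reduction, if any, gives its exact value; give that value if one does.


This is \frac{5}{3} * 2F1(\frac{1}{6}, \frac{6}{5}; \frac{2}{5}; \frac{1}{8}) in reduced canonical form. Verdict: none. Every listed pattern misses the 2F1 form at \frac{1}{8}, upper {\frac{1}{6}, \frac{6}{5}}.

Key observation: x = \frac{1}{8} and (1)_k (prefactor 5/3) is k! itself.
Term ratio: r(k) = \frac{1}{8} * (k+\frac{1}{6}) (k+\frac{6}{5}) / [(k+\frac{2}{5}) (k+1)] - rational in k, leading ratio \frac{1}{8}; with t_0 = \frac{5}{3}, classification follows.


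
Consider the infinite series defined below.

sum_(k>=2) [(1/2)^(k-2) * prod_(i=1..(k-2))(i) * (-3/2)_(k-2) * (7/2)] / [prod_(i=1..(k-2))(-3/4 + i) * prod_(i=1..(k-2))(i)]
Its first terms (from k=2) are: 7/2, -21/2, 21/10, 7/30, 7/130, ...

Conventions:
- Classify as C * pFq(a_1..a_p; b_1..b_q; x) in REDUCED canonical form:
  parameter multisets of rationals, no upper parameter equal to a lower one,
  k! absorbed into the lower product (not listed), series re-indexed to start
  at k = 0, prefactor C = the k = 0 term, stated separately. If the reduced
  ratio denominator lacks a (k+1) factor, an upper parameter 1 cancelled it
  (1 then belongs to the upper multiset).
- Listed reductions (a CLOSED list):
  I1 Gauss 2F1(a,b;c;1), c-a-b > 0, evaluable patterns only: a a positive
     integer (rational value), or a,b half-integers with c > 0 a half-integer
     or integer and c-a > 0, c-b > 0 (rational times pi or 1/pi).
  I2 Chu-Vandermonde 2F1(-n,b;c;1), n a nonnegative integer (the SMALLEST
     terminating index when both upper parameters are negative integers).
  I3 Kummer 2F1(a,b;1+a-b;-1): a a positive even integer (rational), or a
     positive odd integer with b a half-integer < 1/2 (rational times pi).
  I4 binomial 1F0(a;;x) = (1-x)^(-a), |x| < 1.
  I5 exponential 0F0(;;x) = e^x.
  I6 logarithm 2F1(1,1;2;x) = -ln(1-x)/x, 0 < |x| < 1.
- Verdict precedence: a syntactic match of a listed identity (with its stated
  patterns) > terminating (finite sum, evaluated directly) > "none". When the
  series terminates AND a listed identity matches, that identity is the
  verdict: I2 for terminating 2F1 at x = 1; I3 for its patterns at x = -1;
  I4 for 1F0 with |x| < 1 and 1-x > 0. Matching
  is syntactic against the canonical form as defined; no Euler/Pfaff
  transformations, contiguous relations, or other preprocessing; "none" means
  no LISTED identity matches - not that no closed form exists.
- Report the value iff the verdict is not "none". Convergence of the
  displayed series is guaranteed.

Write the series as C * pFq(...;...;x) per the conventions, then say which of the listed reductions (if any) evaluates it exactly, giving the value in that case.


With C = 7/2: the canonical form is 2F1(-3/2, 1; 1/4; 1/2). Verdict: none. A 2F1 with upper {-3/2, 1} fits none of I1-I6 at x = 1/2; the sum runs forever.

Key observation: t_0 being 7/2, the lower running product (C = 7/2, x = 1/2) is a rising factorial.
Term ratio: r(k) = (1/2) * (k-3/2) (k+1) / [(k+1/4) (k+1)] ; factor over Q: parameters, x = (1/2), and C = 7/2.


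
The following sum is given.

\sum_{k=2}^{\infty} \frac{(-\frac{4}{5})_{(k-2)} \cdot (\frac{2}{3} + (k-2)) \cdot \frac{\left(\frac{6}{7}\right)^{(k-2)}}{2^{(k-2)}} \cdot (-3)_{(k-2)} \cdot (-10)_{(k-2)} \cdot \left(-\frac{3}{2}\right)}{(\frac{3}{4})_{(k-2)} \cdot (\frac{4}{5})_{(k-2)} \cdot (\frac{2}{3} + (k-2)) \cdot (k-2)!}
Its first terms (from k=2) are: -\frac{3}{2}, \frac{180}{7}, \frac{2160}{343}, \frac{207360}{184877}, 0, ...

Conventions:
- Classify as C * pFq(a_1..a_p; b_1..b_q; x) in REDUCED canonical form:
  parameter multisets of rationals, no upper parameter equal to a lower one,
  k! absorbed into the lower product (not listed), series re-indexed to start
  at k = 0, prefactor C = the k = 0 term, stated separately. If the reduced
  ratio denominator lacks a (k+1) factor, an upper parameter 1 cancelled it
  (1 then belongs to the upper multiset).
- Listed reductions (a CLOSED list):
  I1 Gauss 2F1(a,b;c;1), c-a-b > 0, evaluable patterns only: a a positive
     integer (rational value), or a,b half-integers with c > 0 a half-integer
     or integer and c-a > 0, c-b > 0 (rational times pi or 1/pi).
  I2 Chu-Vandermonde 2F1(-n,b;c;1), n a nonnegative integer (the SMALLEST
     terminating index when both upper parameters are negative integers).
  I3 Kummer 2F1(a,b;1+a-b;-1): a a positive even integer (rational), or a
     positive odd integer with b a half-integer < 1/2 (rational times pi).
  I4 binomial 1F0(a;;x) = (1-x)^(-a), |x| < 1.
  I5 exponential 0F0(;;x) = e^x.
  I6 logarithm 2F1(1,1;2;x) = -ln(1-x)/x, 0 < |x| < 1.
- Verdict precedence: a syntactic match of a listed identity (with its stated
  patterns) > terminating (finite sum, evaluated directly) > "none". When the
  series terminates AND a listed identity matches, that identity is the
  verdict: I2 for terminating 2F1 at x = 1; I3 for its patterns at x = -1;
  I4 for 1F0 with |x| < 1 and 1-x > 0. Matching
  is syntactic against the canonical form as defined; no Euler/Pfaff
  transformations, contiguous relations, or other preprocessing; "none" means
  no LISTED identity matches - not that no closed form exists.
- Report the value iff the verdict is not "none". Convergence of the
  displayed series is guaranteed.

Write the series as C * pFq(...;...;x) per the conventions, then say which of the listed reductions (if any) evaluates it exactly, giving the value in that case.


Canonical form: C = -\frac{3}{2} times 3F2 with upper {-10, -3, -\frac{4}{5}}, lower {\frac{3}{4}, \frac{4}{5}}, x = \frac{3}{7}. Verdict: terminating - upper -3 stops the sum at k = 3; the 4 terms are added exactly. Sum: \frac{11696529}{369754}.

Structural cue: x = \frac{3}{7} and k + 2/3 divides numerator and denominator alike; C = -3/2 after cancelling.
Step ratio: r(k) = \frac{3}{7} * (k-10) (k-3) (k-\frac{4}{5}) / [(k+\frac{3}{4}) (k+\frac{4}{5}) (k+1)] - rational in k. x = \frac{3}{7}; t_0 = -\frac{3}{2}; negate the roots.


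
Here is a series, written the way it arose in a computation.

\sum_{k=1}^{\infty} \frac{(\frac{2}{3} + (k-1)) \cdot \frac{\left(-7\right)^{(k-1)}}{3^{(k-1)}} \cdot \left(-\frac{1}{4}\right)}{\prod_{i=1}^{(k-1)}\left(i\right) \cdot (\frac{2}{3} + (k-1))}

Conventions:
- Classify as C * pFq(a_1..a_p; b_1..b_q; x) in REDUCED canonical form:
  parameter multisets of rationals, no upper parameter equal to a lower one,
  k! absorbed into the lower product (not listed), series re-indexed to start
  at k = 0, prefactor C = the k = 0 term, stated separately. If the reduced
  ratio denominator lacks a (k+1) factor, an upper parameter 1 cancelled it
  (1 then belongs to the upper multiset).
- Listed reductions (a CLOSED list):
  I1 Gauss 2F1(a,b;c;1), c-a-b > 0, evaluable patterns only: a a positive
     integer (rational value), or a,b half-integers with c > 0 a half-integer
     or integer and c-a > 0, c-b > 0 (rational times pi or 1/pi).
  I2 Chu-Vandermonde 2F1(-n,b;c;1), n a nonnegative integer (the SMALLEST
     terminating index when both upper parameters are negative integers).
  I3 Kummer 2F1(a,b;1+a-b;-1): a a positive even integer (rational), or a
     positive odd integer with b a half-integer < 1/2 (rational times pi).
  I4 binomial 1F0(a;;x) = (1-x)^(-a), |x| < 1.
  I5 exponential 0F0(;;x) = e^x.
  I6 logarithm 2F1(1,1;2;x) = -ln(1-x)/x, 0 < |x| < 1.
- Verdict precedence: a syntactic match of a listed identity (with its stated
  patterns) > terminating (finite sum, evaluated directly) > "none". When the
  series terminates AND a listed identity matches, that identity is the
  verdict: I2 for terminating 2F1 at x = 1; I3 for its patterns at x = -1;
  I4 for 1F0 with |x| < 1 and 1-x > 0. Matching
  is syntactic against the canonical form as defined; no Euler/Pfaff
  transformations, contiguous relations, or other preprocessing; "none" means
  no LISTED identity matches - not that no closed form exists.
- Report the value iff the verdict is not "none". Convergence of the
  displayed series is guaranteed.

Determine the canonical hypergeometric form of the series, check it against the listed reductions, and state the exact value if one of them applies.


The series (x = -\frac{7}{3}) is 0F0: upper {-}, lower {-}, prefactor -\frac{1}{4}. Verdict at x = -\frac{7}{3}: the I5 exponential reduction matches (the 0F0 exponential series at x = -\frac{7}{3}). Sum: \left(-\frac{1}{4}\right) \cdot e^{-\frac{7}{3}}.

Structural cue: from the first term -\frac{1}{4}: k + 2/3 divides numerator and denominator alike; prefactor -1/4 after cancelling.
Term ratio: r(k) = -\frac{7}{3} * 1 / [(k+1)] - rational; roots negated = parameters, x = -\frac{7}{3}, C = -\frac{1}{4}.


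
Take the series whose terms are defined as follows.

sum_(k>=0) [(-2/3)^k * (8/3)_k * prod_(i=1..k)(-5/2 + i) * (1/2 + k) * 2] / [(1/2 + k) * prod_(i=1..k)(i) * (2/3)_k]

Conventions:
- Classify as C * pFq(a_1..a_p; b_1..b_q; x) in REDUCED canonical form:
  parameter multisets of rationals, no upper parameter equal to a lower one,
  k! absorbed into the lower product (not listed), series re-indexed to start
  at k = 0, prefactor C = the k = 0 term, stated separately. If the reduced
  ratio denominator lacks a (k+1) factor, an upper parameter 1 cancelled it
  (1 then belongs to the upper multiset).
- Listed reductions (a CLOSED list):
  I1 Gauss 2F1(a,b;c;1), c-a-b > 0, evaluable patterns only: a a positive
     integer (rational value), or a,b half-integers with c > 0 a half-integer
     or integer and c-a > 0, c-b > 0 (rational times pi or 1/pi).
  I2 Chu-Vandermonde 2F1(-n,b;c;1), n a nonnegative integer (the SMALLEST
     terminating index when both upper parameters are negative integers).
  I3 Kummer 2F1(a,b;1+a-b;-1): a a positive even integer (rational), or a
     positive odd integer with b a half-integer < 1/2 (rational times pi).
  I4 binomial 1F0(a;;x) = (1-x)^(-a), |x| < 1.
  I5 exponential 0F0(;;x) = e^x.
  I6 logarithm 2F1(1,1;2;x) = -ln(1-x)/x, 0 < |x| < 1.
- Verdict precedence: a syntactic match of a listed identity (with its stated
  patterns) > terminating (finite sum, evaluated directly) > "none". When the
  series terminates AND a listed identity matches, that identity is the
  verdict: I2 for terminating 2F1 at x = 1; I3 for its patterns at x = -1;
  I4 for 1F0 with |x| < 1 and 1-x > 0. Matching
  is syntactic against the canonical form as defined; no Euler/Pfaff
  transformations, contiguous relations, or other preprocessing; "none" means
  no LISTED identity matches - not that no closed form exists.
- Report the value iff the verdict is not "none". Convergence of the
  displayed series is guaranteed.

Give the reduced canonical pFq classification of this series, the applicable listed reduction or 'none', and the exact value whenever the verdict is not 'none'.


The series (x = -2/3) is 2F1: upper {-3/2, 8/3}, lower {2/3}, prefactor 2. Verdict: none - at argument -2/3 the multisets {-3/2, 8/3} ; {2/3} match no listed identity.

The tell: with t_0 = 2, the product of the first k integers (C = 2) is k!.
Ratio: r(k) = (-2/3) * (k-3/2) (k+8/3) / [(k+2/3) (k+1)] - rational in k. x = (-2/3); t_0 = 2; negate the roots.
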